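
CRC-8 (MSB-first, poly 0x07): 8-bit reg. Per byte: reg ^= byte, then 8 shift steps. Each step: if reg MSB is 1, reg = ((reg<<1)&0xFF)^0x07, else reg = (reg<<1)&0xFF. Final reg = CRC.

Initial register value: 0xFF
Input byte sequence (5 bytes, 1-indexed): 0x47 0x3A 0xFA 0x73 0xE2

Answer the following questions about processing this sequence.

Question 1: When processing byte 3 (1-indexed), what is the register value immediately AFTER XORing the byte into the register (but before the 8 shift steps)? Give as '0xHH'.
Register before byte 3: 0x41
Byte 3: 0xFA
0x41 XOR 0xFA = 0xBB

Answer: 0xBB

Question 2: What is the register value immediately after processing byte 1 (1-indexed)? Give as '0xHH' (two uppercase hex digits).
After byte 1 (0x47): reg=0x21

Answer: 0x21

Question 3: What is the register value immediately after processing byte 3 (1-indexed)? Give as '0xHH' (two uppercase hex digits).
After byte 1 (0x47): reg=0x21
After byte 2 (0x3A): reg=0x41
After byte 3 (0xFA): reg=0x28

Answer: 0x28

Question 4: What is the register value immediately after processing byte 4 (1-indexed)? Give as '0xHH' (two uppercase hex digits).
Answer: 0x86

Derivation:
After byte 1 (0x47): reg=0x21
After byte 2 (0x3A): reg=0x41
After byte 3 (0xFA): reg=0x28
After byte 4 (0x73): reg=0x86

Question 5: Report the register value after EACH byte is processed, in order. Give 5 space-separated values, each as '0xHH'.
0x21 0x41 0x28 0x86 0x3B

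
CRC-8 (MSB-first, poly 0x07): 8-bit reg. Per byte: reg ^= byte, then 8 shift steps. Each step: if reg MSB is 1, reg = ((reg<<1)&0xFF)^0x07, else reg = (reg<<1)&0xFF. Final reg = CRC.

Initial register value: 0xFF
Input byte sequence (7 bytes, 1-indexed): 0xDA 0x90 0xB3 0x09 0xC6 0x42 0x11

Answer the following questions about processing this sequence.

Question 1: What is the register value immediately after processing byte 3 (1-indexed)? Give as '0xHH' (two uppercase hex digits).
Answer: 0x72

Derivation:
After byte 1 (0xDA): reg=0xFB
After byte 2 (0x90): reg=0x16
After byte 3 (0xB3): reg=0x72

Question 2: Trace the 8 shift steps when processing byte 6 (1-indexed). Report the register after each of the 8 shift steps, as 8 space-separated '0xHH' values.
Answer: 0x56 0xAC 0x5F 0xBE 0x7B 0xF6 0xEB 0xD1

Derivation:
After byte 1 (0xDA): reg=0xFB
After byte 2 (0x90): reg=0x16
After byte 3 (0xB3): reg=0x72
After byte 4 (0x09): reg=0x66
After byte 5 (0xC6): reg=0x69
Register before byte 6: 0x69
After XOR with byte 0x42: 0x2B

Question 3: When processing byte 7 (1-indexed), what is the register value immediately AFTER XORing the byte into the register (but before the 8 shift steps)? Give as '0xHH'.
Answer: 0xC0

Derivation:
Register before byte 7: 0xD1
Byte 7: 0x11
0xD1 XOR 0x11 = 0xC0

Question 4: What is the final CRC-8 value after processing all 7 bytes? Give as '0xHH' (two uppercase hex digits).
After byte 1 (0xDA): reg=0xFB
After byte 2 (0x90): reg=0x16
After byte 3 (0xB3): reg=0x72
After byte 4 (0x09): reg=0x66
After byte 5 (0xC6): reg=0x69
After byte 6 (0x42): reg=0xD1
After byte 7 (0x11): reg=0x4E

Answer: 0x4E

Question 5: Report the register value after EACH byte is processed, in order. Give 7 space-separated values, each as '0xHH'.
0xFB 0x16 0x72 0x66 0x69 0xD1 0x4E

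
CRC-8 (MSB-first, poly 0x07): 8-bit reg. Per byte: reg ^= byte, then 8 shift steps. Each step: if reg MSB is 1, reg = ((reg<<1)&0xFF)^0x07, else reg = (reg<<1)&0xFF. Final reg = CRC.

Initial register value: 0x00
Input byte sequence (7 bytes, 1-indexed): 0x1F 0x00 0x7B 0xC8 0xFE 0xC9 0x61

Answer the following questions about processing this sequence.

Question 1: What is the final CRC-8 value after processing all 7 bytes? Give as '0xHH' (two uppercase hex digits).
After byte 1 (0x1F): reg=0x5D
After byte 2 (0x00): reg=0x94
After byte 3 (0x7B): reg=0x83
After byte 4 (0xC8): reg=0xF6
After byte 5 (0xFE): reg=0x38
After byte 6 (0xC9): reg=0xD9
After byte 7 (0x61): reg=0x21

Answer: 0x21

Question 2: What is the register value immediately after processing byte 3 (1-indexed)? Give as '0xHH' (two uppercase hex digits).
Answer: 0x83

Derivation:
After byte 1 (0x1F): reg=0x5D
After byte 2 (0x00): reg=0x94
After byte 3 (0x7B): reg=0x83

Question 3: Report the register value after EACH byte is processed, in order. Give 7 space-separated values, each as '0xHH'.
0x5D 0x94 0x83 0xF6 0x38 0xD9 0x21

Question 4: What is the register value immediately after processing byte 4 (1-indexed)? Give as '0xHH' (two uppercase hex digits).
Answer: 0xF6

Derivation:
After byte 1 (0x1F): reg=0x5D
After byte 2 (0x00): reg=0x94
After byte 3 (0x7B): reg=0x83
After byte 4 (0xC8): reg=0xF6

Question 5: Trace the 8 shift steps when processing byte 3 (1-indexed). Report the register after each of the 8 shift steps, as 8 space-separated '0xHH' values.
Answer: 0xD9 0xB5 0x6D 0xDA 0xB3 0x61 0xC2 0x83

Derivation:
After byte 1 (0x1F): reg=0x5D
After byte 2 (0x00): reg=0x94
Register before byte 3: 0x94
After XOR with byte 0x7B: 0xEF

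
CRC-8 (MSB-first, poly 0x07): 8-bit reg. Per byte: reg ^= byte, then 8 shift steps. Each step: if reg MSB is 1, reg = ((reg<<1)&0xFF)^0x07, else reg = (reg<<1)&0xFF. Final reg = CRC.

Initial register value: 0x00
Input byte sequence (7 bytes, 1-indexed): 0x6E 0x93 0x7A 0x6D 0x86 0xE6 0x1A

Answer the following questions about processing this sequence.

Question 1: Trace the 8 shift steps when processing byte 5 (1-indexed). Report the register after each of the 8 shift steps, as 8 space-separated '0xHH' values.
Answer: 0x4E 0x9C 0x3F 0x7E 0xFC 0xFF 0xF9 0xF5

Derivation:
After byte 1 (0x6E): reg=0x0D
After byte 2 (0x93): reg=0xD3
After byte 3 (0x7A): reg=0x56
After byte 4 (0x6D): reg=0xA1
Register before byte 5: 0xA1
After XOR with byte 0x86: 0x27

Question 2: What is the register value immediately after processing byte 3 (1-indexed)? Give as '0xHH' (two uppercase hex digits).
After byte 1 (0x6E): reg=0x0D
After byte 2 (0x93): reg=0xD3
After byte 3 (0x7A): reg=0x56

Answer: 0x56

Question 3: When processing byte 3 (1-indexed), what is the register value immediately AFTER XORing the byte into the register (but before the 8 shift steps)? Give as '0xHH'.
Answer: 0xA9

Derivation:
Register before byte 3: 0xD3
Byte 3: 0x7A
0xD3 XOR 0x7A = 0xA9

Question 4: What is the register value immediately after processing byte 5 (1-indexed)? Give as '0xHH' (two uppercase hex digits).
Answer: 0xF5

Derivation:
After byte 1 (0x6E): reg=0x0D
After byte 2 (0x93): reg=0xD3
After byte 3 (0x7A): reg=0x56
After byte 4 (0x6D): reg=0xA1
After byte 5 (0x86): reg=0xF5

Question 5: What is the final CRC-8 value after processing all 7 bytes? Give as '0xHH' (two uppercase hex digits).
Answer: 0x2E

Derivation:
After byte 1 (0x6E): reg=0x0D
After byte 2 (0x93): reg=0xD3
After byte 3 (0x7A): reg=0x56
After byte 4 (0x6D): reg=0xA1
After byte 5 (0x86): reg=0xF5
After byte 6 (0xE6): reg=0x79
After byte 7 (0x1A): reg=0x2E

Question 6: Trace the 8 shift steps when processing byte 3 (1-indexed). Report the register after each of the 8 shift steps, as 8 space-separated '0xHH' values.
After byte 1 (0x6E): reg=0x0D
After byte 2 (0x93): reg=0xD3
Register before byte 3: 0xD3
After XOR with byte 0x7A: 0xA9

Answer: 0x55 0xAA 0x53 0xA6 0x4B 0x96 0x2B 0x56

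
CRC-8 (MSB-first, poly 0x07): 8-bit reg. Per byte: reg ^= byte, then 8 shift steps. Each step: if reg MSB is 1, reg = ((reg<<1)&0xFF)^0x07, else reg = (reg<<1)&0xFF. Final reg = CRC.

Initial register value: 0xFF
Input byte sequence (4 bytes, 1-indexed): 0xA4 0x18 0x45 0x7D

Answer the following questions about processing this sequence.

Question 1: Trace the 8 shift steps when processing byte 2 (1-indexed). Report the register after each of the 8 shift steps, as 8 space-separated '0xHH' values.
Answer: 0x3B 0x76 0xEC 0xDF 0xB9 0x75 0xEA 0xD3

Derivation:
After byte 1 (0xA4): reg=0x86
Register before byte 2: 0x86
After XOR with byte 0x18: 0x9E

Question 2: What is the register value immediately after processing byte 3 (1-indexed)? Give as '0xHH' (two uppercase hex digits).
After byte 1 (0xA4): reg=0x86
After byte 2 (0x18): reg=0xD3
After byte 3 (0x45): reg=0xEB

Answer: 0xEB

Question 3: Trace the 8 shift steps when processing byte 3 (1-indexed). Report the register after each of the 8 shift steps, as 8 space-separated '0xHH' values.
After byte 1 (0xA4): reg=0x86
After byte 2 (0x18): reg=0xD3
Register before byte 3: 0xD3
After XOR with byte 0x45: 0x96

Answer: 0x2B 0x56 0xAC 0x5F 0xBE 0x7B 0xF6 0xEB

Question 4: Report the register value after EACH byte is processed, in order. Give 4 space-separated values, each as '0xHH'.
0x86 0xD3 0xEB 0xEB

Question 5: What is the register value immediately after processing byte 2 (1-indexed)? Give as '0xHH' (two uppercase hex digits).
Answer: 0xD3

Derivation:
After byte 1 (0xA4): reg=0x86
After byte 2 (0x18): reg=0xD3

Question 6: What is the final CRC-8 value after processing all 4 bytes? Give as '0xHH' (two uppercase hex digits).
Answer: 0xEB

Derivation:
After byte 1 (0xA4): reg=0x86
After byte 2 (0x18): reg=0xD3
After byte 3 (0x45): reg=0xEB
After byte 4 (0x7D): reg=0xEB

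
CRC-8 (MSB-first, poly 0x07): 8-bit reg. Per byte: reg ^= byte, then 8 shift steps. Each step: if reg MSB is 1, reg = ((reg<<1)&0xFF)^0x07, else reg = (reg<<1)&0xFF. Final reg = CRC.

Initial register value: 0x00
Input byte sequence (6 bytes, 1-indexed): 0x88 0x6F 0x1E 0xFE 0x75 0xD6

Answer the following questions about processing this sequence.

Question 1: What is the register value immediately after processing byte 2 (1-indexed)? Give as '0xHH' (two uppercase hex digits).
Answer: 0x14

Derivation:
After byte 1 (0x88): reg=0xB1
After byte 2 (0x6F): reg=0x14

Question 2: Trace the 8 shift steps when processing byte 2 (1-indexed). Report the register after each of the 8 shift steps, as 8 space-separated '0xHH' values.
After byte 1 (0x88): reg=0xB1
Register before byte 2: 0xB1
After XOR with byte 0x6F: 0xDE

Answer: 0xBB 0x71 0xE2 0xC3 0x81 0x05 0x0A 0x14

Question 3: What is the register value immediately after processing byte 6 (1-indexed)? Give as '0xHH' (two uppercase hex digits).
After byte 1 (0x88): reg=0xB1
After byte 2 (0x6F): reg=0x14
After byte 3 (0x1E): reg=0x36
After byte 4 (0xFE): reg=0x76
After byte 5 (0x75): reg=0x09
After byte 6 (0xD6): reg=0x13

Answer: 0x13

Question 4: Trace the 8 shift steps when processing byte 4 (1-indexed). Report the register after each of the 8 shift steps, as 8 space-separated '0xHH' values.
Answer: 0x97 0x29 0x52 0xA4 0x4F 0x9E 0x3B 0x76

Derivation:
After byte 1 (0x88): reg=0xB1
After byte 2 (0x6F): reg=0x14
After byte 3 (0x1E): reg=0x36
Register before byte 4: 0x36
After XOR with byte 0xFE: 0xC8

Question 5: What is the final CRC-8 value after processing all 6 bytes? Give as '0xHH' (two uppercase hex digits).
Answer: 0x13

Derivation:
After byte 1 (0x88): reg=0xB1
After byte 2 (0x6F): reg=0x14
After byte 3 (0x1E): reg=0x36
After byte 4 (0xFE): reg=0x76
After byte 5 (0x75): reg=0x09
After byte 6 (0xD6): reg=0x13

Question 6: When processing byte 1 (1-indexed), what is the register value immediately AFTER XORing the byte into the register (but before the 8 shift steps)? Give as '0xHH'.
Answer: 0x88

Derivation:
Register before byte 1: 0x00
Byte 1: 0x88
0x00 XOR 0x88 = 0x88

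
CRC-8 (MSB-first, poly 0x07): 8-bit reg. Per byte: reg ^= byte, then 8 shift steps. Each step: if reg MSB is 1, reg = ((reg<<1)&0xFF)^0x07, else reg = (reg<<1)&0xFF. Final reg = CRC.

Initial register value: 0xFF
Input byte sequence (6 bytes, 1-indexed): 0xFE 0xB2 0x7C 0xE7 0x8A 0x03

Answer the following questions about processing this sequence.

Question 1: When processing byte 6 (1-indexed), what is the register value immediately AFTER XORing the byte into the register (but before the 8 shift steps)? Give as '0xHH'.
Answer: 0xDF

Derivation:
Register before byte 6: 0xDC
Byte 6: 0x03
0xDC XOR 0x03 = 0xDF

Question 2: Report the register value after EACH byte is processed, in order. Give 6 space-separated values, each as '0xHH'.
0x07 0x02 0x7D 0xCF 0xDC 0x13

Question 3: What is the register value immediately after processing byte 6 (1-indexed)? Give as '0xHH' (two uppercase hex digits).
Answer: 0x13

Derivation:
After byte 1 (0xFE): reg=0x07
After byte 2 (0xB2): reg=0x02
After byte 3 (0x7C): reg=0x7D
After byte 4 (0xE7): reg=0xCF
After byte 5 (0x8A): reg=0xDC
After byte 6 (0x03): reg=0x13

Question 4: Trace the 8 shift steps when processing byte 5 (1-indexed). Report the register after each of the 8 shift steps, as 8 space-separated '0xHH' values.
After byte 1 (0xFE): reg=0x07
After byte 2 (0xB2): reg=0x02
After byte 3 (0x7C): reg=0x7D
After byte 4 (0xE7): reg=0xCF
Register before byte 5: 0xCF
After XOR with byte 0x8A: 0x45

Answer: 0x8A 0x13 0x26 0x4C 0x98 0x37 0x6E 0xDC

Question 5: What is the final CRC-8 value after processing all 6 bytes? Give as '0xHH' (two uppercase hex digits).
After byte 1 (0xFE): reg=0x07
After byte 2 (0xB2): reg=0x02
After byte 3 (0x7C): reg=0x7D
After byte 4 (0xE7): reg=0xCF
After byte 5 (0x8A): reg=0xDC
After byte 6 (0x03): reg=0x13

Answer: 0x13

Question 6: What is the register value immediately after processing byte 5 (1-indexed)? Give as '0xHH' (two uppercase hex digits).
Answer: 0xDC

Derivation:
After byte 1 (0xFE): reg=0x07
After byte 2 (0xB2): reg=0x02
After byte 3 (0x7C): reg=0x7D
After byte 4 (0xE7): reg=0xCF
After byte 5 (0x8A): reg=0xDC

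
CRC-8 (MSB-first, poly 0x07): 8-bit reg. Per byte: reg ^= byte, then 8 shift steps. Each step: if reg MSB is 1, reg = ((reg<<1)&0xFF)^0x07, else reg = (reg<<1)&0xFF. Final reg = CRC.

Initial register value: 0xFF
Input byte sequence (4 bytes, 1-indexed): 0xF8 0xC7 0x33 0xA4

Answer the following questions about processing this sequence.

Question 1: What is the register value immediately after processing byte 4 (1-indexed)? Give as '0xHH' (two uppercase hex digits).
After byte 1 (0xF8): reg=0x15
After byte 2 (0xC7): reg=0x30
After byte 3 (0x33): reg=0x09
After byte 4 (0xA4): reg=0x4A

Answer: 0x4A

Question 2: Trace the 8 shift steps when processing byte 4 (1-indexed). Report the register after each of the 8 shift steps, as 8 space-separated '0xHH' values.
Answer: 0x5D 0xBA 0x73 0xE6 0xCB 0x91 0x25 0x4A

Derivation:
After byte 1 (0xF8): reg=0x15
After byte 2 (0xC7): reg=0x30
After byte 3 (0x33): reg=0x09
Register before byte 4: 0x09
After XOR with byte 0xA4: 0xAD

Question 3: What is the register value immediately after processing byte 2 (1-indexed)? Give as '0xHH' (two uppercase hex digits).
After byte 1 (0xF8): reg=0x15
After byte 2 (0xC7): reg=0x30

Answer: 0x30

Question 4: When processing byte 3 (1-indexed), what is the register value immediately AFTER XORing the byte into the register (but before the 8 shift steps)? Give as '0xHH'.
Answer: 0x03

Derivation:
Register before byte 3: 0x30
Byte 3: 0x33
0x30 XOR 0x33 = 0x03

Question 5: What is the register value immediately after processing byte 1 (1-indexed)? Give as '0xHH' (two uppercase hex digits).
Answer: 0x15

Derivation:
After byte 1 (0xF8): reg=0x15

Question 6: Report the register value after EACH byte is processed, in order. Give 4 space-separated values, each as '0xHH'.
0x15 0x30 0x09 0x4A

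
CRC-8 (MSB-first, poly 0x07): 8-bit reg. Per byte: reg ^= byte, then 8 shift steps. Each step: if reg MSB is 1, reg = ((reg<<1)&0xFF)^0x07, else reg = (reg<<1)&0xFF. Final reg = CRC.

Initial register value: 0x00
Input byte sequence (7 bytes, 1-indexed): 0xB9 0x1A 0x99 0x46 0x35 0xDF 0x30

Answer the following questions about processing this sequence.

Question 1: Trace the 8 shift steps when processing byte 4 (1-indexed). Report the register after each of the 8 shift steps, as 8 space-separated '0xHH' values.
After byte 1 (0xB9): reg=0x26
After byte 2 (0x1A): reg=0xB4
After byte 3 (0x99): reg=0xC3
Register before byte 4: 0xC3
After XOR with byte 0x46: 0x85

Answer: 0x0D 0x1A 0x34 0x68 0xD0 0xA7 0x49 0x92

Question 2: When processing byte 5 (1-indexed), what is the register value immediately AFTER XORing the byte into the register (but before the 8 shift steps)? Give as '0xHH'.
Answer: 0xA7

Derivation:
Register before byte 5: 0x92
Byte 5: 0x35
0x92 XOR 0x35 = 0xA7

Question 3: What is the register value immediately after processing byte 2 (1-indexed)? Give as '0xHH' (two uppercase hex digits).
Answer: 0xB4

Derivation:
After byte 1 (0xB9): reg=0x26
After byte 2 (0x1A): reg=0xB4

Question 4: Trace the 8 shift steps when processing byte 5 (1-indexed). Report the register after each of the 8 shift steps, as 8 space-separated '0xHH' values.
After byte 1 (0xB9): reg=0x26
After byte 2 (0x1A): reg=0xB4
After byte 3 (0x99): reg=0xC3
After byte 4 (0x46): reg=0x92
Register before byte 5: 0x92
After XOR with byte 0x35: 0xA7

Answer: 0x49 0x92 0x23 0x46 0x8C 0x1F 0x3E 0x7C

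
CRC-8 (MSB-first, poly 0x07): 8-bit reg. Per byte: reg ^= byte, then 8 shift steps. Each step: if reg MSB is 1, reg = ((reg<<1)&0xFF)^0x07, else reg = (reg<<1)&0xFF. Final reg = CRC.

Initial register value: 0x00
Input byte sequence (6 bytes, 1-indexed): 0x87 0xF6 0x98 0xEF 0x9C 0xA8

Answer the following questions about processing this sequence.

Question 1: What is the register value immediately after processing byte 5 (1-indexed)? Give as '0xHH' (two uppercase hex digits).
After byte 1 (0x87): reg=0x9C
After byte 2 (0xF6): reg=0x11
After byte 3 (0x98): reg=0xB6
After byte 4 (0xEF): reg=0x88
After byte 5 (0x9C): reg=0x6C

Answer: 0x6C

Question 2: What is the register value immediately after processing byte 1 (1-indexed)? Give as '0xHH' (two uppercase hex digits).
Answer: 0x9C

Derivation:
After byte 1 (0x87): reg=0x9C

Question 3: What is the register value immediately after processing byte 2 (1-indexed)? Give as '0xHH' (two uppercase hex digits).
Answer: 0x11

Derivation:
After byte 1 (0x87): reg=0x9C
After byte 2 (0xF6): reg=0x11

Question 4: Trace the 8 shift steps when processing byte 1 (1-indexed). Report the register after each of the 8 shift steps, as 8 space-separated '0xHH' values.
Register before byte 1: 0x00
After XOR with byte 0x87: 0x87

Answer: 0x09 0x12 0x24 0x48 0x90 0x27 0x4E 0x9C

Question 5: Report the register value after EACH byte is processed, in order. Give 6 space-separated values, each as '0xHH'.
0x9C 0x11 0xB6 0x88 0x6C 0x52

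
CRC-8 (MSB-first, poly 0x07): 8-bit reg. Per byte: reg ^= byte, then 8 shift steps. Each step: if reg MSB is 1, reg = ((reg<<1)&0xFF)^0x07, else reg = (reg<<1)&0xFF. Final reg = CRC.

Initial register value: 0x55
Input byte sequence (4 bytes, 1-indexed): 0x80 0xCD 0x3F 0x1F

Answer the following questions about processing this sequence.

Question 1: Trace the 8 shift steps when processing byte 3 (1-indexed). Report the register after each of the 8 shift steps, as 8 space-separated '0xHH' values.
Answer: 0x55 0xAA 0x53 0xA6 0x4B 0x96 0x2B 0x56

Derivation:
After byte 1 (0x80): reg=0x25
After byte 2 (0xCD): reg=0x96
Register before byte 3: 0x96
After XOR with byte 0x3F: 0xA9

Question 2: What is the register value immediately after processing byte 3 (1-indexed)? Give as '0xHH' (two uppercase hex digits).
Answer: 0x56

Derivation:
After byte 1 (0x80): reg=0x25
After byte 2 (0xCD): reg=0x96
After byte 3 (0x3F): reg=0x56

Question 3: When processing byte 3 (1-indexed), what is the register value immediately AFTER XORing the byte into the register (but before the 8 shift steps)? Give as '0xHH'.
Answer: 0xA9

Derivation:
Register before byte 3: 0x96
Byte 3: 0x3F
0x96 XOR 0x3F = 0xA9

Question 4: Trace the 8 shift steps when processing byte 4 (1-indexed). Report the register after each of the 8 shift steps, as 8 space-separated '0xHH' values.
Answer: 0x92 0x23 0x46 0x8C 0x1F 0x3E 0x7C 0xF8

Derivation:
After byte 1 (0x80): reg=0x25
After byte 2 (0xCD): reg=0x96
After byte 3 (0x3F): reg=0x56
Register before byte 4: 0x56
After XOR with byte 0x1F: 0x49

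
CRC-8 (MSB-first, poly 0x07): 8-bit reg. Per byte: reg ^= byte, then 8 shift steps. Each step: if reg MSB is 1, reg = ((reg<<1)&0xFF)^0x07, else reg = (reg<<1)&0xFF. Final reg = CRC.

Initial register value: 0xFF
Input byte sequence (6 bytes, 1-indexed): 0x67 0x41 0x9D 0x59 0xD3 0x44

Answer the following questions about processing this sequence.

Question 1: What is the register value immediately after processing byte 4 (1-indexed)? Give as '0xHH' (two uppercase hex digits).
After byte 1 (0x67): reg=0xC1
After byte 2 (0x41): reg=0x89
After byte 3 (0x9D): reg=0x6C
After byte 4 (0x59): reg=0x8B

Answer: 0x8B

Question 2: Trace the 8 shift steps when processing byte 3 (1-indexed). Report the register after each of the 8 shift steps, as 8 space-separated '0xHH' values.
Answer: 0x28 0x50 0xA0 0x47 0x8E 0x1B 0x36 0x6C

Derivation:
After byte 1 (0x67): reg=0xC1
After byte 2 (0x41): reg=0x89
Register before byte 3: 0x89
After XOR with byte 0x9D: 0x14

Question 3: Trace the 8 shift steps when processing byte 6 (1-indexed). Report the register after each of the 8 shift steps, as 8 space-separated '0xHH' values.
After byte 1 (0x67): reg=0xC1
After byte 2 (0x41): reg=0x89
After byte 3 (0x9D): reg=0x6C
After byte 4 (0x59): reg=0x8B
After byte 5 (0xD3): reg=0x8F
Register before byte 6: 0x8F
After XOR with byte 0x44: 0xCB

Answer: 0x91 0x25 0x4A 0x94 0x2F 0x5E 0xBC 0x7F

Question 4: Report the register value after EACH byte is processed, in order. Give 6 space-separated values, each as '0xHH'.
0xC1 0x89 0x6C 0x8B 0x8F 0x7F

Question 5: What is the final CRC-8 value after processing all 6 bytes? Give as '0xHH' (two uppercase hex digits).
Answer: 0x7F

Derivation:
After byte 1 (0x67): reg=0xC1
After byte 2 (0x41): reg=0x89
After byte 3 (0x9D): reg=0x6C
After byte 4 (0x59): reg=0x8B
After byte 5 (0xD3): reg=0x8F
After byte 6 (0x44): reg=0x7F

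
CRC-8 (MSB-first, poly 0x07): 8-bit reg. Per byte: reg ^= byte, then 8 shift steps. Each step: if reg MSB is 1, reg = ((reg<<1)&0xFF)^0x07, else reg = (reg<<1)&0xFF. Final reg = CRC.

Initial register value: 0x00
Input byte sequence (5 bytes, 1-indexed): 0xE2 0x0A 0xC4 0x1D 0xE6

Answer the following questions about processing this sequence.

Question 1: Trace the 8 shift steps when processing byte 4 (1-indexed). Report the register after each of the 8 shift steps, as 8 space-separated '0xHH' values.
Answer: 0xAD 0x5D 0xBA 0x73 0xE6 0xCB 0x91 0x25

Derivation:
After byte 1 (0xE2): reg=0xA0
After byte 2 (0x0A): reg=0x5F
After byte 3 (0xC4): reg=0xC8
Register before byte 4: 0xC8
After XOR with byte 0x1D: 0xD5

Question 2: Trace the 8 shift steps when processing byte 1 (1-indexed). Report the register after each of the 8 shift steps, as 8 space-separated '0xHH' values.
Answer: 0xC3 0x81 0x05 0x0A 0x14 0x28 0x50 0xA0

Derivation:
Register before byte 1: 0x00
After XOR with byte 0xE2: 0xE2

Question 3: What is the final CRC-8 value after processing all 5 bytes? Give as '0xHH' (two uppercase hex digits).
After byte 1 (0xE2): reg=0xA0
After byte 2 (0x0A): reg=0x5F
After byte 3 (0xC4): reg=0xC8
After byte 4 (0x1D): reg=0x25
After byte 5 (0xE6): reg=0x47

Answer: 0x47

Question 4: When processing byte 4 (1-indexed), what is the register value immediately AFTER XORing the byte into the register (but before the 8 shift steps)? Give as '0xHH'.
Answer: 0xD5

Derivation:
Register before byte 4: 0xC8
Byte 4: 0x1D
0xC8 XOR 0x1D = 0xD5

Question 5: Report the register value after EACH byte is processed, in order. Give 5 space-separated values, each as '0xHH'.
0xA0 0x5F 0xC8 0x25 0x47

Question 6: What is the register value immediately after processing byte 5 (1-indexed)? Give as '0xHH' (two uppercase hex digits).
Answer: 0x47

Derivation:
After byte 1 (0xE2): reg=0xA0
After byte 2 (0x0A): reg=0x5F
After byte 3 (0xC4): reg=0xC8
After byte 4 (0x1D): reg=0x25
After byte 5 (0xE6): reg=0x47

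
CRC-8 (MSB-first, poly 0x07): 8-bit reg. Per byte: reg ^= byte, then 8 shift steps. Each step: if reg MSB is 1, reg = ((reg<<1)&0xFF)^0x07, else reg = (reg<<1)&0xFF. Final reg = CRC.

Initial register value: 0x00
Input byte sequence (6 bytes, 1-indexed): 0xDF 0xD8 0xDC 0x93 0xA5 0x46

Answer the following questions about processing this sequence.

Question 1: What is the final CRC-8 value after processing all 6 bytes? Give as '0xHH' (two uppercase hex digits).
Answer: 0x5D

Derivation:
After byte 1 (0xDF): reg=0x13
After byte 2 (0xD8): reg=0x7F
After byte 3 (0xDC): reg=0x60
After byte 4 (0x93): reg=0xD7
After byte 5 (0xA5): reg=0x59
After byte 6 (0x46): reg=0x5D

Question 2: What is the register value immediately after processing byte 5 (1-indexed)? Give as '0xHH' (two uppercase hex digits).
Answer: 0x59

Derivation:
After byte 1 (0xDF): reg=0x13
After byte 2 (0xD8): reg=0x7F
After byte 3 (0xDC): reg=0x60
After byte 4 (0x93): reg=0xD7
After byte 5 (0xA5): reg=0x59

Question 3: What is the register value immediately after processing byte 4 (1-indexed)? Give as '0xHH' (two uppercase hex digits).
After byte 1 (0xDF): reg=0x13
After byte 2 (0xD8): reg=0x7F
After byte 3 (0xDC): reg=0x60
After byte 4 (0x93): reg=0xD7

Answer: 0xD7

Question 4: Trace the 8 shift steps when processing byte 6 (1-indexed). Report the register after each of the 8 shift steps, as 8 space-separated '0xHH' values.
After byte 1 (0xDF): reg=0x13
After byte 2 (0xD8): reg=0x7F
After byte 3 (0xDC): reg=0x60
After byte 4 (0x93): reg=0xD7
After byte 5 (0xA5): reg=0x59
Register before byte 6: 0x59
After XOR with byte 0x46: 0x1F

Answer: 0x3E 0x7C 0xF8 0xF7 0xE9 0xD5 0xAD 0x5D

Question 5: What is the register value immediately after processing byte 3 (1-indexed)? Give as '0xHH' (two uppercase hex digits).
Answer: 0x60

Derivation:
After byte 1 (0xDF): reg=0x13
After byte 2 (0xD8): reg=0x7F
After byte 3 (0xDC): reg=0x60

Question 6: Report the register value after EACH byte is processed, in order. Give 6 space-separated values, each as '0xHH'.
0x13 0x7F 0x60 0xD7 0x59 0x5D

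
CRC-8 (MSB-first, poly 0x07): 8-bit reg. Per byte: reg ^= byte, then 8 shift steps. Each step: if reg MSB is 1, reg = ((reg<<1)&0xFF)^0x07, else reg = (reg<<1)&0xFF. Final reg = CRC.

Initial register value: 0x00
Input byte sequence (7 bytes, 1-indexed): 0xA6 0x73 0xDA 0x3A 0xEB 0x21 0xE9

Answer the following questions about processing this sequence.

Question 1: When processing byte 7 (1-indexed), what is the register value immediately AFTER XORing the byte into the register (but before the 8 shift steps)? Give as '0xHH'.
Register before byte 7: 0x1D
Byte 7: 0xE9
0x1D XOR 0xE9 = 0xF4

Answer: 0xF4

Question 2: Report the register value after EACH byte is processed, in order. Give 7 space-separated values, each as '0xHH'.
0x7B 0x38 0xA0 0xCF 0xFC 0x1D 0xC2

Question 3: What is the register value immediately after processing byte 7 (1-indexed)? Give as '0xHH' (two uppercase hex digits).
After byte 1 (0xA6): reg=0x7B
After byte 2 (0x73): reg=0x38
After byte 3 (0xDA): reg=0xA0
After byte 4 (0x3A): reg=0xCF
After byte 5 (0xEB): reg=0xFC
After byte 6 (0x21): reg=0x1D
After byte 7 (0xE9): reg=0xC2

Answer: 0xC2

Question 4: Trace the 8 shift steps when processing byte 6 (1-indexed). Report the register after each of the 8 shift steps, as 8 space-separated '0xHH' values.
Answer: 0xBD 0x7D 0xFA 0xF3 0xE1 0xC5 0x8D 0x1D

Derivation:
After byte 1 (0xA6): reg=0x7B
After byte 2 (0x73): reg=0x38
After byte 3 (0xDA): reg=0xA0
After byte 4 (0x3A): reg=0xCF
After byte 5 (0xEB): reg=0xFC
Register before byte 6: 0xFC
After XOR with byte 0x21: 0xDD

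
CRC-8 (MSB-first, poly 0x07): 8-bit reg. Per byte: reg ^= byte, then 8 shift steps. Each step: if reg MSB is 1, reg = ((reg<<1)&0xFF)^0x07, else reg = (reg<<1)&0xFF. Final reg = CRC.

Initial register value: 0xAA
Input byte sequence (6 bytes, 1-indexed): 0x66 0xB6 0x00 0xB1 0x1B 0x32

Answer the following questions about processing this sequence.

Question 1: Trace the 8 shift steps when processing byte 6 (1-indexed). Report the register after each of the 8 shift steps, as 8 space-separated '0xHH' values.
Answer: 0x18 0x30 0x60 0xC0 0x87 0x09 0x12 0x24

Derivation:
After byte 1 (0x66): reg=0x6A
After byte 2 (0xB6): reg=0x1A
After byte 3 (0x00): reg=0x46
After byte 4 (0xB1): reg=0xCB
After byte 5 (0x1B): reg=0x3E
Register before byte 6: 0x3E
After XOR with byte 0x32: 0x0C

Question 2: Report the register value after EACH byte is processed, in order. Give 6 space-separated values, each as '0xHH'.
0x6A 0x1A 0x46 0xCB 0x3E 0x24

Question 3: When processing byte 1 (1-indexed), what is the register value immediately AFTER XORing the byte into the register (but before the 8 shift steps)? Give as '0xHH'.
Register before byte 1: 0xAA
Byte 1: 0x66
0xAA XOR 0x66 = 0xCC

Answer: 0xCC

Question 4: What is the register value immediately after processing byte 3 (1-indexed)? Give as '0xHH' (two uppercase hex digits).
Answer: 0x46

Derivation:
After byte 1 (0x66): reg=0x6A
After byte 2 (0xB6): reg=0x1A
After byte 3 (0x00): reg=0x46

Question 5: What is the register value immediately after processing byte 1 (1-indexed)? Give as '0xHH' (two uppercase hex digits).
Answer: 0x6A

Derivation:
After byte 1 (0x66): reg=0x6A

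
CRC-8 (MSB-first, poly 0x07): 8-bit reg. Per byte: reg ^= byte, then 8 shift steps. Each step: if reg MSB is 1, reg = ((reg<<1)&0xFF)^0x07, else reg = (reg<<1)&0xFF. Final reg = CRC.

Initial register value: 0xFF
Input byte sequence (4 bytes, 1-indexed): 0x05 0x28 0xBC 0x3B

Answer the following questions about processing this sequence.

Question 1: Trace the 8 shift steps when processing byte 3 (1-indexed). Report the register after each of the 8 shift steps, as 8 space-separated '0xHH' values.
After byte 1 (0x05): reg=0xE8
After byte 2 (0x28): reg=0x4E
Register before byte 3: 0x4E
After XOR with byte 0xBC: 0xF2

Answer: 0xE3 0xC1 0x85 0x0D 0x1A 0x34 0x68 0xD0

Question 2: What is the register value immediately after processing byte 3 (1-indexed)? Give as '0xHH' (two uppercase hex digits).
After byte 1 (0x05): reg=0xE8
After byte 2 (0x28): reg=0x4E
After byte 3 (0xBC): reg=0xD0

Answer: 0xD0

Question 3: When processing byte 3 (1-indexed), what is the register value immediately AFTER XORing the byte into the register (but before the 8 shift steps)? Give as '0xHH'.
Register before byte 3: 0x4E
Byte 3: 0xBC
0x4E XOR 0xBC = 0xF2

Answer: 0xF2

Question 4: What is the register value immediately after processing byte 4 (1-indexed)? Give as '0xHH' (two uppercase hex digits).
Answer: 0x9F

Derivation:
After byte 1 (0x05): reg=0xE8
After byte 2 (0x28): reg=0x4E
After byte 3 (0xBC): reg=0xD0
After byte 4 (0x3B): reg=0x9F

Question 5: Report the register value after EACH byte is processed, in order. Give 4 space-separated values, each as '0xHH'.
0xE8 0x4E 0xD0 0x9F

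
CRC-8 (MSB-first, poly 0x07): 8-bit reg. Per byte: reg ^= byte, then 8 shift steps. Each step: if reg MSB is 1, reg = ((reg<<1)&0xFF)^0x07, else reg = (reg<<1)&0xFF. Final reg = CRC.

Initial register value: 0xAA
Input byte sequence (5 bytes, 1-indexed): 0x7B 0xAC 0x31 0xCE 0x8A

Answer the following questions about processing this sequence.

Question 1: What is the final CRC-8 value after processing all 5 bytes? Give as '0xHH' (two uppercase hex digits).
After byte 1 (0x7B): reg=0x39
After byte 2 (0xAC): reg=0xE2
After byte 3 (0x31): reg=0x37
After byte 4 (0xCE): reg=0xE1
After byte 5 (0x8A): reg=0x16

Answer: 0x16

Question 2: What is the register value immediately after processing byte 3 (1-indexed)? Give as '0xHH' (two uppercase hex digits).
After byte 1 (0x7B): reg=0x39
After byte 2 (0xAC): reg=0xE2
After byte 3 (0x31): reg=0x37

Answer: 0x37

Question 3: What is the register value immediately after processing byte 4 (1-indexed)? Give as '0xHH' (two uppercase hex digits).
Answer: 0xE1

Derivation:
After byte 1 (0x7B): reg=0x39
After byte 2 (0xAC): reg=0xE2
After byte 3 (0x31): reg=0x37
After byte 4 (0xCE): reg=0xE1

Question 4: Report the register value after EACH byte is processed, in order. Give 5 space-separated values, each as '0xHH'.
0x39 0xE2 0x37 0xE1 0x16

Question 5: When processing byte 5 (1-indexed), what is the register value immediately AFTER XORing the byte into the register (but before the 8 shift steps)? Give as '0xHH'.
Register before byte 5: 0xE1
Byte 5: 0x8A
0xE1 XOR 0x8A = 0x6B

Answer: 0x6B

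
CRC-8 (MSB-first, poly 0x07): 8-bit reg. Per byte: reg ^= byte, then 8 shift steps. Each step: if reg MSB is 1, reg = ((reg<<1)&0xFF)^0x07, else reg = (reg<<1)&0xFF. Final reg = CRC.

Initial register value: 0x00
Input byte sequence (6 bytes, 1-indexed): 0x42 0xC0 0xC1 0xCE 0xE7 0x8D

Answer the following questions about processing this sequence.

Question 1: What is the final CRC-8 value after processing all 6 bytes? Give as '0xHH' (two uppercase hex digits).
Answer: 0xE4

Derivation:
After byte 1 (0x42): reg=0xC9
After byte 2 (0xC0): reg=0x3F
After byte 3 (0xC1): reg=0xF4
After byte 4 (0xCE): reg=0xA6
After byte 5 (0xE7): reg=0xC0
After byte 6 (0x8D): reg=0xE4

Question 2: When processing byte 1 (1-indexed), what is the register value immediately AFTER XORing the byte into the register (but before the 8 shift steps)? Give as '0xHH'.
Register before byte 1: 0x00
Byte 1: 0x42
0x00 XOR 0x42 = 0x42

Answer: 0x42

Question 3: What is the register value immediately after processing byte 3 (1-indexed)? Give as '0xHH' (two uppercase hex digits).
After byte 1 (0x42): reg=0xC9
After byte 2 (0xC0): reg=0x3F
After byte 3 (0xC1): reg=0xF4

Answer: 0xF4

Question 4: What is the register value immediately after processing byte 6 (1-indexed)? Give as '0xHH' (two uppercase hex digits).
Answer: 0xE4

Derivation:
After byte 1 (0x42): reg=0xC9
After byte 2 (0xC0): reg=0x3F
After byte 3 (0xC1): reg=0xF4
After byte 4 (0xCE): reg=0xA6
After byte 5 (0xE7): reg=0xC0
After byte 6 (0x8D): reg=0xE4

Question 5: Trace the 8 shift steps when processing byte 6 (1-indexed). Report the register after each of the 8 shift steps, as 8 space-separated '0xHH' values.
Answer: 0x9A 0x33 0x66 0xCC 0x9F 0x39 0x72 0xE4

Derivation:
After byte 1 (0x42): reg=0xC9
After byte 2 (0xC0): reg=0x3F
After byte 3 (0xC1): reg=0xF4
After byte 4 (0xCE): reg=0xA6
After byte 5 (0xE7): reg=0xC0
Register before byte 6: 0xC0
After XOR with byte 0x8D: 0x4D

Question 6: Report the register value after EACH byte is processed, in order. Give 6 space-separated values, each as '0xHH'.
0xC9 0x3F 0xF4 0xA6 0xC0 0xE4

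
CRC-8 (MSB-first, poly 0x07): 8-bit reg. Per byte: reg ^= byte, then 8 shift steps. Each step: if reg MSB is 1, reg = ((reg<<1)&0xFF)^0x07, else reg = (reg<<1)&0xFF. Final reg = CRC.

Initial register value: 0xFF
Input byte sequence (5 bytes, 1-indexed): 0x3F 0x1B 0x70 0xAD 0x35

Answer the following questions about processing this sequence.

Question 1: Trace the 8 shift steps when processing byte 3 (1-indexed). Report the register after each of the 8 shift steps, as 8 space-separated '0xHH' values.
Answer: 0xBF 0x79 0xF2 0xE3 0xC1 0x85 0x0D 0x1A

Derivation:
After byte 1 (0x3F): reg=0x4E
After byte 2 (0x1B): reg=0xAC
Register before byte 3: 0xAC
After XOR with byte 0x70: 0xDC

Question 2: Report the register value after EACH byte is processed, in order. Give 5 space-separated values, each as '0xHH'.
0x4E 0xAC 0x1A 0x0C 0xAF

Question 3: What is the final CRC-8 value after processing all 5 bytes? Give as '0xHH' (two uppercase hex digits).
After byte 1 (0x3F): reg=0x4E
After byte 2 (0x1B): reg=0xAC
After byte 3 (0x70): reg=0x1A
After byte 4 (0xAD): reg=0x0C
After byte 5 (0x35): reg=0xAF

Answer: 0xAF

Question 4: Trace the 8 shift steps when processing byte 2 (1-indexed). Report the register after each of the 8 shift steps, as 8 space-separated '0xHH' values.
After byte 1 (0x3F): reg=0x4E
Register before byte 2: 0x4E
After XOR with byte 0x1B: 0x55

Answer: 0xAA 0x53 0xA6 0x4B 0x96 0x2B 0x56 0xAC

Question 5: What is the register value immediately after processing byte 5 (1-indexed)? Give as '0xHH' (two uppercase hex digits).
After byte 1 (0x3F): reg=0x4E
After byte 2 (0x1B): reg=0xAC
After byte 3 (0x70): reg=0x1A
After byte 4 (0xAD): reg=0x0C
After byte 5 (0x35): reg=0xAF

Answer: 0xAF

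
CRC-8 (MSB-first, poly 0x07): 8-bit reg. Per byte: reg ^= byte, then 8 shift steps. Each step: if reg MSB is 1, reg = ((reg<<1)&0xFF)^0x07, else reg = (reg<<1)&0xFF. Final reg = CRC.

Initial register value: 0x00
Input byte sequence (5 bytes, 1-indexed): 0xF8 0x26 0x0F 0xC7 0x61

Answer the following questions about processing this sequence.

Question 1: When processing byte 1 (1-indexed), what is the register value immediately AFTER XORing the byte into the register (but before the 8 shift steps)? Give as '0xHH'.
Answer: 0xF8

Derivation:
Register before byte 1: 0x00
Byte 1: 0xF8
0x00 XOR 0xF8 = 0xF8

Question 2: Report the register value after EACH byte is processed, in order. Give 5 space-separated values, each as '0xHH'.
0xE6 0x4E 0xC0 0x15 0x4B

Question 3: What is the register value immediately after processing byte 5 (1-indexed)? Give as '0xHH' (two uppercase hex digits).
Answer: 0x4B

Derivation:
After byte 1 (0xF8): reg=0xE6
After byte 2 (0x26): reg=0x4E
After byte 3 (0x0F): reg=0xC0
After byte 4 (0xC7): reg=0x15
After byte 5 (0x61): reg=0x4B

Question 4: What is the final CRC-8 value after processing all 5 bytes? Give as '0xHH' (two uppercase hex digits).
Answer: 0x4B

Derivation:
After byte 1 (0xF8): reg=0xE6
After byte 2 (0x26): reg=0x4E
After byte 3 (0x0F): reg=0xC0
After byte 4 (0xC7): reg=0x15
After byte 5 (0x61): reg=0x4B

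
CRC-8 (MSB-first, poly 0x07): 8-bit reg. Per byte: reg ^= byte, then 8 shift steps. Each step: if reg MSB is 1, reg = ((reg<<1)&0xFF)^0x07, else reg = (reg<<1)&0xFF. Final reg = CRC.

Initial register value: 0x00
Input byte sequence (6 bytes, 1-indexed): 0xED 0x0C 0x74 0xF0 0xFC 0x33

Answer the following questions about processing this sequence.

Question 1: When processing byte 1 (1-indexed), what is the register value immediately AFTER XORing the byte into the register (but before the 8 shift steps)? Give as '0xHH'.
Answer: 0xED

Derivation:
Register before byte 1: 0x00
Byte 1: 0xED
0x00 XOR 0xED = 0xED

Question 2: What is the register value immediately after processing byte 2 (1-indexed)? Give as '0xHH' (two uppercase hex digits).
Answer: 0x8E

Derivation:
After byte 1 (0xED): reg=0x8D
After byte 2 (0x0C): reg=0x8E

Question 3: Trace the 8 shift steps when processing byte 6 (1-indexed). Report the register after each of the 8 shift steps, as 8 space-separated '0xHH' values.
Answer: 0x6C 0xD8 0xB7 0x69 0xD2 0xA3 0x41 0x82

Derivation:
After byte 1 (0xED): reg=0x8D
After byte 2 (0x0C): reg=0x8E
After byte 3 (0x74): reg=0xE8
After byte 4 (0xF0): reg=0x48
After byte 5 (0xFC): reg=0x05
Register before byte 6: 0x05
After XOR with byte 0x33: 0x36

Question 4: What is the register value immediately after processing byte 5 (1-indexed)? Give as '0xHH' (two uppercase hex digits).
Answer: 0x05

Derivation:
After byte 1 (0xED): reg=0x8D
After byte 2 (0x0C): reg=0x8E
After byte 3 (0x74): reg=0xE8
After byte 4 (0xF0): reg=0x48
After byte 5 (0xFC): reg=0x05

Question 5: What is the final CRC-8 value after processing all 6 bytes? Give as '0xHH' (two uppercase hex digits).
After byte 1 (0xED): reg=0x8D
After byte 2 (0x0C): reg=0x8E
After byte 3 (0x74): reg=0xE8
After byte 4 (0xF0): reg=0x48
After byte 5 (0xFC): reg=0x05
After byte 6 (0x33): reg=0x82

Answer: 0x82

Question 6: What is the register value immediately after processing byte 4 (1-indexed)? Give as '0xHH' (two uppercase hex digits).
Answer: 0x48

Derivation:
After byte 1 (0xED): reg=0x8D
After byte 2 (0x0C): reg=0x8E
After byte 3 (0x74): reg=0xE8
After byte 4 (0xF0): reg=0x48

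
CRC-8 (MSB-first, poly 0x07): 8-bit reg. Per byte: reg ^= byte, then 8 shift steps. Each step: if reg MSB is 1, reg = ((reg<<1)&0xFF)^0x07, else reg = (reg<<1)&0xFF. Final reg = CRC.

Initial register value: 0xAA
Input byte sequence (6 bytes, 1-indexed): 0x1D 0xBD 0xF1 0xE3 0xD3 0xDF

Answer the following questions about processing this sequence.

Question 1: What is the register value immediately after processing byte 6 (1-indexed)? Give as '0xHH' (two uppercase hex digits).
After byte 1 (0x1D): reg=0x0C
After byte 2 (0xBD): reg=0x1E
After byte 3 (0xF1): reg=0x83
After byte 4 (0xE3): reg=0x27
After byte 5 (0xD3): reg=0xC2
After byte 6 (0xDF): reg=0x53

Answer: 0x53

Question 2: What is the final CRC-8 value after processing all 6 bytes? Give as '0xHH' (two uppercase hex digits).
After byte 1 (0x1D): reg=0x0C
After byte 2 (0xBD): reg=0x1E
After byte 3 (0xF1): reg=0x83
After byte 4 (0xE3): reg=0x27
After byte 5 (0xD3): reg=0xC2
After byte 6 (0xDF): reg=0x53

Answer: 0x53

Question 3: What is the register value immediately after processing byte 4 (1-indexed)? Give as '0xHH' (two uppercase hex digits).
After byte 1 (0x1D): reg=0x0C
After byte 2 (0xBD): reg=0x1E
After byte 3 (0xF1): reg=0x83
After byte 4 (0xE3): reg=0x27

Answer: 0x27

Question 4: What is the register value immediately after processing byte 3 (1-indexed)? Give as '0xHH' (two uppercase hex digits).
After byte 1 (0x1D): reg=0x0C
After byte 2 (0xBD): reg=0x1E
After byte 3 (0xF1): reg=0x83

Answer: 0x83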